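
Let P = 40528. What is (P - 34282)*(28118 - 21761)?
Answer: 39705822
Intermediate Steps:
(P - 34282)*(28118 - 21761) = (40528 - 34282)*(28118 - 21761) = 6246*6357 = 39705822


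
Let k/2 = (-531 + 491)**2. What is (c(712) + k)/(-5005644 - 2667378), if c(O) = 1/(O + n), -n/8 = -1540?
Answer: -41702401/99994822704 ≈ -0.00041705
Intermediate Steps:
n = 12320 (n = -8*(-1540) = 12320)
k = 3200 (k = 2*(-531 + 491)**2 = 2*(-40)**2 = 2*1600 = 3200)
c(O) = 1/(12320 + O) (c(O) = 1/(O + 12320) = 1/(12320 + O))
(c(712) + k)/(-5005644 - 2667378) = (1/(12320 + 712) + 3200)/(-5005644 - 2667378) = (1/13032 + 3200)/(-7673022) = (1/13032 + 3200)*(-1/7673022) = (41702401/13032)*(-1/7673022) = -41702401/99994822704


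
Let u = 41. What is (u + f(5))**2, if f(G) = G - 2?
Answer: 1936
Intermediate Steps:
f(G) = -2 + G
(u + f(5))**2 = (41 + (-2 + 5))**2 = (41 + 3)**2 = 44**2 = 1936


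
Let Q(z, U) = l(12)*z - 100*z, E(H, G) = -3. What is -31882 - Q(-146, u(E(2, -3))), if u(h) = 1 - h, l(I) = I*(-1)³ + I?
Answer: -46482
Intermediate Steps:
l(I) = 0 (l(I) = I*(-1) + I = -I + I = 0)
Q(z, U) = -100*z (Q(z, U) = 0*z - 100*z = 0 - 100*z = -100*z)
-31882 - Q(-146, u(E(2, -3))) = -31882 - (-100)*(-146) = -31882 - 1*14600 = -31882 - 14600 = -46482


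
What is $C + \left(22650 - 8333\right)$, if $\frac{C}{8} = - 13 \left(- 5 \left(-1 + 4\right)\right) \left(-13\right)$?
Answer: $-5963$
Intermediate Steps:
$C = -20280$ ($C = 8 - 13 \left(- 5 \left(-1 + 4\right)\right) \left(-13\right) = 8 - 13 \left(\left(-5\right) 3\right) \left(-13\right) = 8 \left(-13\right) \left(-15\right) \left(-13\right) = 8 \cdot 195 \left(-13\right) = 8 \left(-2535\right) = -20280$)
$C + \left(22650 - 8333\right) = -20280 + \left(22650 - 8333\right) = -20280 + 14317 = -5963$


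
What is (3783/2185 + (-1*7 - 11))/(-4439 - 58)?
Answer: 11849/3275315 ≈ 0.0036177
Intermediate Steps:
(3783/2185 + (-1*7 - 11))/(-4439 - 58) = (3783*(1/2185) + (-7 - 11))/(-4497) = (3783/2185 - 18)*(-1/4497) = -35547/2185*(-1/4497) = 11849/3275315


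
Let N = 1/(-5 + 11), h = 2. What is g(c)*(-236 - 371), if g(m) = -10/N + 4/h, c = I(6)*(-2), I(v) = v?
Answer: 35206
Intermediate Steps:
N = ⅙ (N = 1/6 = ⅙ ≈ 0.16667)
c = -12 (c = 6*(-2) = -12)
g(m) = -58 (g(m) = -10/⅙ + 4/2 = -10*6 + 4*(½) = -60 + 2 = -58)
g(c)*(-236 - 371) = -58*(-236 - 371) = -58*(-607) = 35206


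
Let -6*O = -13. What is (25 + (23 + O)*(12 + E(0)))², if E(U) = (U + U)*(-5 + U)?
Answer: 106929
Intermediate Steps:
O = 13/6 (O = -⅙*(-13) = 13/6 ≈ 2.1667)
E(U) = 2*U*(-5 + U) (E(U) = (2*U)*(-5 + U) = 2*U*(-5 + U))
(25 + (23 + O)*(12 + E(0)))² = (25 + (23 + 13/6)*(12 + 2*0*(-5 + 0)))² = (25 + 151*(12 + 2*0*(-5))/6)² = (25 + 151*(12 + 0)/6)² = (25 + (151/6)*12)² = (25 + 302)² = 327² = 106929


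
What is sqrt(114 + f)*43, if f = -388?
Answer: 43*I*sqrt(274) ≈ 711.78*I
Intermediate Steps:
sqrt(114 + f)*43 = sqrt(114 - 388)*43 = sqrt(-274)*43 = (I*sqrt(274))*43 = 43*I*sqrt(274)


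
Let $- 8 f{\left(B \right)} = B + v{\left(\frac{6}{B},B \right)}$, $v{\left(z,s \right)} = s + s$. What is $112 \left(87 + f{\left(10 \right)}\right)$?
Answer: $9324$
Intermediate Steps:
$v{\left(z,s \right)} = 2 s$
$f{\left(B \right)} = - \frac{3 B}{8}$ ($f{\left(B \right)} = - \frac{B + 2 B}{8} = - \frac{3 B}{8}$)
$112 \left(87 + f{\left(10 \right)}\right) = 112 \left(87 - \frac{15}{4}\right) = 112 \cdot \frac{333}{4} = 9324$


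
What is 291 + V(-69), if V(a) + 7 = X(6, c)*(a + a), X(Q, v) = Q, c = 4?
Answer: -544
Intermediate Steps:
V(a) = -7 + 12*a (V(a) = -7 + 6*(a + a) = -7 + 6*(2*a) = -7 + 12*a)
291 + V(-69) = 291 + (-7 + 12*(-69)) = 291 + (-7 - 828) = 291 - 835 = -544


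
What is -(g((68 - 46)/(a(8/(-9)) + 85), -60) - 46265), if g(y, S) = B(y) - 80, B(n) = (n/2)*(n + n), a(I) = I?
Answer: 26557916701/573049 ≈ 46345.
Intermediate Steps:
B(n) = n² (B(n) = (n*(½))*(2*n) = (n/2)*(2*n) = n²)
g(y, S) = -80 + y² (g(y, S) = y² - 80 = -80 + y²)
-(g((68 - 46)/(a(8/(-9)) + 85), -60) - 46265) = -((-80 + ((68 - 46)/(8/(-9) + 85))²) - 46265) = -((-80 + (22/(8*(-⅑) + 85))²) - 46265) = -((-80 + (22/(-8/9 + 85))²) - 46265) = -((-80 + (22/(757/9))²) - 46265) = -((-80 + (22*(9/757))²) - 46265) = -((-80 + (198/757)²) - 46265) = -((-80 + 39204/573049) - 46265) = -(-45804716/573049 - 46265) = -1*(-26557916701/573049) = 26557916701/573049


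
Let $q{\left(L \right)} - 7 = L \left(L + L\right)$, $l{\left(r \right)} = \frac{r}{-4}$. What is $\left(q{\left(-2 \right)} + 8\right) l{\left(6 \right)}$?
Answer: $- \frac{69}{2} \approx -34.5$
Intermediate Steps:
$l{\left(r \right)} = - \frac{r}{4}$ ($l{\left(r \right)} = r \left(- \frac{1}{4}\right) = - \frac{r}{4}$)
$q{\left(L \right)} = 7 + 2 L^{2}$ ($q{\left(L \right)} = 7 + L \left(L + L\right) = 7 + L 2 L = 7 + 2 L^{2}$)
$\left(q{\left(-2 \right)} + 8\right) l{\left(6 \right)} = \left(\left(7 + 2 \left(-2\right)^{2}\right) + 8\right) \left(\left(- \frac{1}{4}\right) 6\right) = \left(\left(7 + 2 \cdot 4\right) + 8\right) \left(- \frac{3}{2}\right) = \left(\left(7 + 8\right) + 8\right) \left(- \frac{3}{2}\right) = \left(15 + 8\right) \left(- \frac{3}{2}\right) = 23 \left(- \frac{3}{2}\right) = - \frac{69}{2}$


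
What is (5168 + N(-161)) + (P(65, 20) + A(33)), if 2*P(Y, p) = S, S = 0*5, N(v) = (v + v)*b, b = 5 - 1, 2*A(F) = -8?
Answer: 3876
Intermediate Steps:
A(F) = -4 (A(F) = (1/2)*(-8) = -4)
b = 4
N(v) = 8*v (N(v) = (v + v)*4 = (2*v)*4 = 8*v)
S = 0
P(Y, p) = 0 (P(Y, p) = (1/2)*0 = 0)
(5168 + N(-161)) + (P(65, 20) + A(33)) = (5168 + 8*(-161)) + (0 - 4) = (5168 - 1288) - 4 = 3880 - 4 = 3876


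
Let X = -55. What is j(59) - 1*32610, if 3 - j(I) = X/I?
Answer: -1923758/59 ≈ -32606.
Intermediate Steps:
j(I) = 3 + 55/I (j(I) = 3 - (-55)/I = 3 + 55/I)
j(59) - 1*32610 = (3 + 55/59) - 1*32610 = (3 + 55*(1/59)) - 32610 = (3 + 55/59) - 32610 = 232/59 - 32610 = -1923758/59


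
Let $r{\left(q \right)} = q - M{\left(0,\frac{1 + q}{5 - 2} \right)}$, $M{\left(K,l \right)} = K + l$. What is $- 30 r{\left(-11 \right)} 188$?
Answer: $43240$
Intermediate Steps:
$r{\left(q \right)} = - \frac{1}{3} + \frac{2 q}{3}$ ($r{\left(q \right)} = q - \left(0 + \frac{1 + q}{5 - 2}\right) = q - \left(0 + \frac{1 + q}{3}\right) = q - \left(0 + \left(1 + q\right) \frac{1}{3}\right) = q - \left(0 + \left(\frac{1}{3} + \frac{q}{3}\right)\right) = q - \left(\frac{1}{3} + \frac{q}{3}\right) = - \frac{1}{3} + \frac{2 q}{3}$)
$- 30 r{\left(-11 \right)} 188 = - 30 \left(- \frac{1}{3} + \frac{2}{3} \left(-11\right)\right) 188 = - 30 \left(- \frac{1}{3} - \frac{22}{3}\right) 188 = \left(-30\right) \left(- \frac{23}{3}\right) 188 = 230 \cdot 188 = 43240$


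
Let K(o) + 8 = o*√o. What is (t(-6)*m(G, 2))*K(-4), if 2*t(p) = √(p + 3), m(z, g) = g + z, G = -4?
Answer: 8*√3*(-1 + I) ≈ -13.856 + 13.856*I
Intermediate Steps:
t(p) = √(3 + p)/2 (t(p) = √(p + 3)/2 = √(3 + p)/2)
K(o) = -8 + o^(3/2) (K(o) = -8 + o*√o = -8 + o^(3/2))
(t(-6)*m(G, 2))*K(-4) = ((√(3 - 6)/2)*(2 - 4))*(-8 + (-4)^(3/2)) = ((√(-3)/2)*(-2))*(-8 - 8*I) = (((I*√3)/2)*(-2))*(-8 - 8*I) = ((I*√3/2)*(-2))*(-8 - 8*I) = (-I*√3)*(-8 - 8*I) = -I*√3*(-8 - 8*I)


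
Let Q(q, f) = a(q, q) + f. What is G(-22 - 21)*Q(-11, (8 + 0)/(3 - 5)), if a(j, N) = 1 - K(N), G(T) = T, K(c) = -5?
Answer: -86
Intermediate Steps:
a(j, N) = 6 (a(j, N) = 1 - 1*(-5) = 1 + 5 = 6)
Q(q, f) = 6 + f
G(-22 - 21)*Q(-11, (8 + 0)/(3 - 5)) = (-22 - 21)*(6 + (8 + 0)/(3 - 5)) = -43*(6 + 8/(-2)) = -43*(6 + 8*(-1/2)) = -43*(6 - 4) = -43*2 = -86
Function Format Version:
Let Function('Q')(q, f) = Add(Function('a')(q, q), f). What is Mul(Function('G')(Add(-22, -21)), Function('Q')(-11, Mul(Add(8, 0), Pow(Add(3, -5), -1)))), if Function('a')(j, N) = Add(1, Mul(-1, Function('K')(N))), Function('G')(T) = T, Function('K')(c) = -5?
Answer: -86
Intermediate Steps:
Function('a')(j, N) = 6 (Function('a')(j, N) = Add(1, Mul(-1, -5)) = Add(1, 5) = 6)
Function('Q')(q, f) = Add(6, f)
Mul(Function('G')(Add(-22, -21)), Function('Q')(-11, Mul(Add(8, 0), Pow(Add(3, -5), -1)))) = Mul(Add(-22, -21), Add(6, Mul(Add(8, 0), Pow(Add(3, -5), -1)))) = Mul(-43, Add(6, Mul(8, Pow(-2, -1)))) = Mul(-43, Add(6, Mul(8, Rational(-1, 2)))) = Mul(-43, Add(6, -4)) = Mul(-43, 2) = -86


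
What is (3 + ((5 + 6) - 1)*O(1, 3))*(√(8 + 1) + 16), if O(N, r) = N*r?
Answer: 627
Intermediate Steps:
(3 + ((5 + 6) - 1)*O(1, 3))*(√(8 + 1) + 16) = (3 + ((5 + 6) - 1)*(1*3))*(√(8 + 1) + 16) = (3 + (11 - 1)*3)*(√9 + 16) = (3 + 10*3)*(3 + 16) = (3 + 30)*19 = 33*19 = 627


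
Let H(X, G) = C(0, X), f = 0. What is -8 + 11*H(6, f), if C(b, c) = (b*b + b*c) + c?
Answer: 58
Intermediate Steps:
C(b, c) = c + b² + b*c (C(b, c) = (b² + b*c) + c = c + b² + b*c)
H(X, G) = X (H(X, G) = X + 0² + 0*X = X + 0 + 0 = X)
-8 + 11*H(6, f) = -8 + 11*6 = -8 + 66 = 58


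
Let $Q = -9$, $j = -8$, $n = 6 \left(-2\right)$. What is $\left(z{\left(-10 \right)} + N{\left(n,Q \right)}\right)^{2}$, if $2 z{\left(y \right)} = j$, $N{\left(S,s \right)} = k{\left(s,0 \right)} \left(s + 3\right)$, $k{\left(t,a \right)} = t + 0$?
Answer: $2500$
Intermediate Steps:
$k{\left(t,a \right)} = t$
$n = -12$
$N{\left(S,s \right)} = s \left(3 + s\right)$ ($N{\left(S,s \right)} = s \left(s + 3\right) = s \left(3 + s\right)$)
$z{\left(y \right)} = -4$ ($z{\left(y \right)} = \frac{1}{2} \left(-8\right) = -4$)
$\left(z{\left(-10 \right)} + N{\left(n,Q \right)}\right)^{2} = \left(-4 - 9 \left(3 - 9\right)\right)^{2} = \left(-4 - -54\right)^{2} = \left(-4 + 54\right)^{2} = 50^{2} = 2500$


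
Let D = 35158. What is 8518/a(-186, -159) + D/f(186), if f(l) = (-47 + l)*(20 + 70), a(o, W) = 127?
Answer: 55512623/794385 ≈ 69.881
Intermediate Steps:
f(l) = -4230 + 90*l (f(l) = (-47 + l)*90 = -4230 + 90*l)
8518/a(-186, -159) + D/f(186) = 8518/127 + 35158/(-4230 + 90*186) = 8518*(1/127) + 35158/(-4230 + 16740) = 8518/127 + 35158/12510 = 8518/127 + 35158*(1/12510) = 8518/127 + 17579/6255 = 55512623/794385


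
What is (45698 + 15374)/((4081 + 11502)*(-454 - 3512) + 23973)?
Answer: -61072/61778205 ≈ -0.00098857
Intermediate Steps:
(45698 + 15374)/((4081 + 11502)*(-454 - 3512) + 23973) = 61072/(15583*(-3966) + 23973) = 61072/(-61802178 + 23973) = 61072/(-61778205) = 61072*(-1/61778205) = -61072/61778205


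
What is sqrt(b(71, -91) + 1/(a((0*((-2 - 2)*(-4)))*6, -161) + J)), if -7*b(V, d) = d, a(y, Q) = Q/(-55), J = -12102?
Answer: 3*sqrt(639628247902)/665449 ≈ 3.6055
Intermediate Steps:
a(y, Q) = -Q/55 (a(y, Q) = Q*(-1/55) = -Q/55)
b(V, d) = -d/7
sqrt(b(71, -91) + 1/(a((0*((-2 - 2)*(-4)))*6, -161) + J)) = sqrt(-1/7*(-91) + 1/(-1/55*(-161) - 12102)) = sqrt(13 + 1/(161/55 - 12102)) = sqrt(13 + 1/(-665449/55)) = sqrt(13 - 55/665449) = sqrt(8650782/665449) = 3*sqrt(639628247902)/665449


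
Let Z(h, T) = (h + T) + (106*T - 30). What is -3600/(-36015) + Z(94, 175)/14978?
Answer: 48707109/35962178 ≈ 1.3544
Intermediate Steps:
Z(h, T) = -30 + h + 107*T (Z(h, T) = (T + h) + (-30 + 106*T) = -30 + h + 107*T)
-3600/(-36015) + Z(94, 175)/14978 = -3600/(-36015) + (-30 + 94 + 107*175)/14978 = -3600*(-1/36015) + (-30 + 94 + 18725)*(1/14978) = 240/2401 + 18789*(1/14978) = 240/2401 + 18789/14978 = 48707109/35962178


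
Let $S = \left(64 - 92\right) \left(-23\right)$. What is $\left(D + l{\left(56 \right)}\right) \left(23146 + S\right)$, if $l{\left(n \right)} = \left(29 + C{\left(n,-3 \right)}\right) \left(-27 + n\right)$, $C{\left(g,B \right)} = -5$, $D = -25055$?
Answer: $-579500610$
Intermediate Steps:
$l{\left(n \right)} = -648 + 24 n$ ($l{\left(n \right)} = \left(29 - 5\right) \left(-27 + n\right) = 24 \left(-27 + n\right) = -648 + 24 n$)
$S = 644$ ($S = \left(-28\right) \left(-23\right) = 644$)
$\left(D + l{\left(56 \right)}\right) \left(23146 + S\right) = \left(-25055 + \left(-648 + 24 \cdot 56\right)\right) \left(23146 + 644\right) = \left(-25055 + \left(-648 + 1344\right)\right) 23790 = \left(-25055 + 696\right) 23790 = \left(-24359\right) 23790 = -579500610$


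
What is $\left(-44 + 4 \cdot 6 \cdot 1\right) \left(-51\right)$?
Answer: $1020$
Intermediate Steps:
$\left(-44 + 4 \cdot 6 \cdot 1\right) \left(-51\right) = \left(-44 + 24 \cdot 1\right) \left(-51\right) = \left(-44 + 24\right) \left(-51\right) = \left(-20\right) \left(-51\right) = 1020$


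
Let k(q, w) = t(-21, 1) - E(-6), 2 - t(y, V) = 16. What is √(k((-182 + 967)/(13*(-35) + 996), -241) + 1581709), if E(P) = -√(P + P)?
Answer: √(1581695 + 2*I*√3) ≈ 1257.7 + 0.e-3*I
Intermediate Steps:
t(y, V) = -14 (t(y, V) = 2 - 1*16 = 2 - 16 = -14)
E(P) = -√2*√P (E(P) = -√(2*P) = -√2*√P)
k(q, w) = -14 + 2*I*√3 (k(q, w) = -14 - (-1)*√2*√(-6) = -14 - (-1)*√2*I*√6 = -14 - (-2)*I*√3 = -14 + 2*I*√3)
√(k((-182 + 967)/(13*(-35) + 996), -241) + 1581709) = √((-14 + 2*I*√3) + 1581709) = √(1581695 + 2*I*√3)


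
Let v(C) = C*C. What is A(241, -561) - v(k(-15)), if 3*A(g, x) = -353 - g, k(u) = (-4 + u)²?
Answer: -130519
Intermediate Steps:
v(C) = C²
A(g, x) = -353/3 - g/3 (A(g, x) = (-353 - g)/3 = -353/3 - g/3)
A(241, -561) - v(k(-15)) = (-353/3 - ⅓*241) - ((-4 - 15)²)² = (-353/3 - 241/3) - ((-19)²)² = -198 - 1*361² = -198 - 1*130321 = -198 - 130321 = -130519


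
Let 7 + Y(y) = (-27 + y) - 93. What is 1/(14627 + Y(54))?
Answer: 1/14554 ≈ 6.8710e-5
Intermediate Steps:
Y(y) = -127 + y (Y(y) = -7 + ((-27 + y) - 93) = -7 + (-120 + y) = -127 + y)
1/(14627 + Y(54)) = 1/(14627 + (-127 + 54)) = 1/(14627 - 73) = 1/14554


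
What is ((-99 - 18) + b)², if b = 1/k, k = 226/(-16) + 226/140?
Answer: 168207437161/12271009 ≈ 13708.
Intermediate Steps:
k = -3503/280 (k = 226*(-1/16) + 226*(1/140) = -113/8 + 113/70 = -3503/280 ≈ -12.511)
b = -280/3503 (b = 1/(-3503/280) = -280/3503 ≈ -0.079931)
((-99 - 18) + b)² = ((-99 - 18) - 280/3503)² = (-117 - 280/3503)² = (-410131/3503)² = 168207437161/12271009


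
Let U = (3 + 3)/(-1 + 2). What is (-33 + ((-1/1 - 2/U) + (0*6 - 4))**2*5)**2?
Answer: 966289/81 ≈ 11930.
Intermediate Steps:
U = 6 (U = 6/1 = 6*1 = 6)
(-33 + ((-1/1 - 2/U) + (0*6 - 4))**2*5)**2 = (-33 + ((-1/1 - 2/6) + (0*6 - 4))**2*5)**2 = (-33 + ((-1*1 - 2*1/6) + (0 - 4))**2*5)**2 = (-33 + ((-1 - 1/3) - 4)**2*5)**2 = (-33 + (-4/3 - 4)**2*5)**2 = (-33 + (-16/3)**2*5)**2 = (-33 + (256/9)*5)**2 = (-33 + 1280/9)**2 = (983/9)**2 = 966289/81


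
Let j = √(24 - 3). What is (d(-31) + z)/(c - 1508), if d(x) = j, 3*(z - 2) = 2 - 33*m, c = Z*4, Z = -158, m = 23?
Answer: 751/6420 - √21/2140 ≈ 0.11484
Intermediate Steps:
c = -632 (c = -158*4 = -632)
z = -751/3 (z = 2 + (2 - 33*23)/3 = 2 + (2 - 759)/3 = 2 + (⅓)*(-757) = 2 - 757/3 = -751/3 ≈ -250.33)
j = √21 ≈ 4.5826
d(x) = √21
(d(-31) + z)/(c - 1508) = (√21 - 751/3)/(-632 - 1508) = (-751/3 + √21)/(-2140) = (-751/3 + √21)*(-1/2140) = 751/6420 - √21/2140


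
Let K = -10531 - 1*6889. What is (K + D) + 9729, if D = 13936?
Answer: 6245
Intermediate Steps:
K = -17420 (K = -10531 - 6889 = -17420)
(K + D) + 9729 = (-17420 + 13936) + 9729 = -3484 + 9729 = 6245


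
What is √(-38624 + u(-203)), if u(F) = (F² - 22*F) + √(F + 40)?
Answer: √(7051 + I*√163) ≈ 83.97 + 0.076*I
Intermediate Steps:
u(F) = F² + √(40 + F) - 22*F (u(F) = (F² - 22*F) + √(40 + F) = F² + √(40 + F) - 22*F)
√(-38624 + u(-203)) = √(-38624 + ((-203)² + √(40 - 203) - 22*(-203))) = √(-38624 + (41209 + √(-163) + 4466)) = √(-38624 + (41209 + I*√163 + 4466)) = √(-38624 + (45675 + I*√163)) = √(7051 + I*√163)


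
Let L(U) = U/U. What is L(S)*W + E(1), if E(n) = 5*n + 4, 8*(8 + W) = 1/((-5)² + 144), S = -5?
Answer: 1353/1352 ≈ 1.0007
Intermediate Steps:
L(U) = 1
W = -10815/1352 (W = -8 + 1/(8*((-5)² + 144)) = -8 + 1/(8*(25 + 144)) = -8 + (⅛)/169 = -8 + (⅛)*(1/169) = -8 + 1/1352 = -10815/1352 ≈ -7.9993)
E(n) = 4 + 5*n
L(S)*W + E(1) = 1*(-10815/1352) + (4 + 5*1) = -10815/1352 + (4 + 5) = -10815/1352 + 9 = 1353/1352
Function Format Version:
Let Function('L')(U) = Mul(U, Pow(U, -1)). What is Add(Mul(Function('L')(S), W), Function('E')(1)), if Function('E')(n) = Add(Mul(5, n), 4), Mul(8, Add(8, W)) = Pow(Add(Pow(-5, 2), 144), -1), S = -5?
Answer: Rational(1353, 1352) ≈ 1.0007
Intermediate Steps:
Function('L')(U) = 1
W = Rational(-10815, 1352) (W = Add(-8, Mul(Rational(1, 8), Pow(Add(Pow(-5, 2), 144), -1))) = Add(-8, Mul(Rational(1, 8), Pow(Add(25, 144), -1))) = Add(-8, Mul(Rational(1, 8), Pow(169, -1))) = Add(-8, Mul(Rational(1, 8), Rational(1, 169))) = Add(-8, Rational(1, 1352)) = Rational(-10815, 1352) ≈ -7.9993)
Function('E')(n) = Add(4, Mul(5, n))
Add(Mul(Function('L')(S), W), Function('E')(1)) = Add(Mul(1, Rational(-10815, 1352)), Add(4, Mul(5, 1))) = Add(Rational(-10815, 1352), Add(4, 5)) = Add(Rational(-10815, 1352), 9) = Rational(1353, 1352)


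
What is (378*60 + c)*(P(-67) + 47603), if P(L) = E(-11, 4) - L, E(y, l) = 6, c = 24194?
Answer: 2234764824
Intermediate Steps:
P(L) = 6 - L
(378*60 + c)*(P(-67) + 47603) = (378*60 + 24194)*((6 - 1*(-67)) + 47603) = (22680 + 24194)*((6 + 67) + 47603) = 46874*(73 + 47603) = 46874*47676 = 2234764824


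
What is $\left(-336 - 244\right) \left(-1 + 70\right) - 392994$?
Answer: $-433014$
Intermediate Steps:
$\left(-336 - 244\right) \left(-1 + 70\right) - 392994 = \left(-580\right) 69 - 392994 = -40020 - 392994 = -433014$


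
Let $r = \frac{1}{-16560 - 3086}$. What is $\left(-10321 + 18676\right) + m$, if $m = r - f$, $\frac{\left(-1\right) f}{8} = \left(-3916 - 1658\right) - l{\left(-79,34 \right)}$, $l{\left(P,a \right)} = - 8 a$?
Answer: $- \frac{669162407}{19646} \approx -34061.0$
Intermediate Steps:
$r = - \frac{1}{19646}$ ($r = \frac{1}{-19646} = - \frac{1}{19646} \approx -5.0901 \cdot 10^{-5}$)
$f = 42416$ ($f = - 8 \left(\left(-3916 - 1658\right) - \left(-8\right) 34\right) = - 8 \left(\left(-3916 - 1658\right) - -272\right) = - 8 \left(-5574 + 272\right) = \left(-8\right) \left(-5302\right) = 42416$)
$m = - \frac{833304737}{19646}$ ($m = - \frac{1}{19646} - 42416 = - \frac{833304737}{19646} \approx -42416.0$)
$\left(-10321 + 18676\right) + m = \left(-10321 + 18676\right) - \frac{833304737}{19646} = 8355 - \frac{833304737}{19646} = - \frac{669162407}{19646}$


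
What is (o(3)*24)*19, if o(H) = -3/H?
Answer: -456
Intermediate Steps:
(o(3)*24)*19 = (-3/3*24)*19 = (-3*⅓*24)*19 = -1*24*19 = -24*19 = -456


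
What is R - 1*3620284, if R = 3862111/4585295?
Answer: -1509096932879/416845 ≈ -3.6203e+6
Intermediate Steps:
R = 351101/416845 (R = 3862111*(1/4585295) = 351101/416845 ≈ 0.84228)
R - 1*3620284 = 351101/416845 - 1*3620284 = 351101/416845 - 3620284 = -1509096932879/416845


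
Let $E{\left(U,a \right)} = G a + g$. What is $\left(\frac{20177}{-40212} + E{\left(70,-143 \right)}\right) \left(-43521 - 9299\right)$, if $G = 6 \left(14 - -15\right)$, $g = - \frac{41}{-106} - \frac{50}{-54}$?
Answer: $\frac{2100691773772505}{1598427} \approx 1.3142 \cdot 10^{9}$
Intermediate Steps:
$g = \frac{3757}{2862}$ ($g = \left(-41\right) \left(- \frac{1}{106}\right) - - \frac{25}{27} = \frac{41}{106} + \frac{25}{27} = \frac{3757}{2862} \approx 1.3127$)
$G = 174$ ($G = 6 \left(14 + 15\right) = 6 \cdot 29 = 174$)
$E{\left(U,a \right)} = \frac{3757}{2862} + 174 a$ ($E{\left(U,a \right)} = 174 a + \frac{3757}{2862} = \frac{3757}{2862} + 174 a$)
$\left(\frac{20177}{-40212} + E{\left(70,-143 \right)}\right) \left(-43521 - 9299\right) = \left(\frac{20177}{-40212} + \left(\frac{3757}{2862} + 174 \left(-143\right)\right)\right) \left(-43521 - 9299\right) = \left(20177 \left(- \frac{1}{40212}\right) + \left(\frac{3757}{2862} - 24882\right)\right) \left(-52820\right) = \left(- \frac{20177}{40212} - \frac{71208527}{2862}\right) \left(-52820\right) = \left(- \frac{159083057461}{6393708}\right) \left(-52820\right) = \frac{2100691773772505}{1598427}$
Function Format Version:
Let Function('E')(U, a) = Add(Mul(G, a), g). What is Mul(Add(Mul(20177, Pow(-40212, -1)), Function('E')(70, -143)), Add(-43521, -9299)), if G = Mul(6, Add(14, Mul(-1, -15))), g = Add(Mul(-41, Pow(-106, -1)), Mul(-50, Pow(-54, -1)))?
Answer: Rational(2100691773772505, 1598427) ≈ 1.3142e+9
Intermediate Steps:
g = Rational(3757, 2862) (g = Add(Mul(-41, Rational(-1, 106)), Mul(-50, Rational(-1, 54))) = Add(Rational(41, 106), Rational(25, 27)) = Rational(3757, 2862) ≈ 1.3127)
G = 174 (G = Mul(6, Add(14, 15)) = Mul(6, 29) = 174)
Function('E')(U, a) = Add(Rational(3757, 2862), Mul(174, a)) (Function('E')(U, a) = Add(Mul(174, a), Rational(3757, 2862)) = Add(Rational(3757, 2862), Mul(174, a)))
Mul(Add(Mul(20177, Pow(-40212, -1)), Function('E')(70, -143)), Add(-43521, -9299)) = Mul(Add(Mul(20177, Pow(-40212, -1)), Add(Rational(3757, 2862), Mul(174, -143))), Add(-43521, -9299)) = Mul(Add(Mul(20177, Rational(-1, 40212)), Add(Rational(3757, 2862), -24882)), -52820) = Mul(Add(Rational(-20177, 40212), Rational(-71208527, 2862)), -52820) = Mul(Rational(-159083057461, 6393708), -52820) = Rational(2100691773772505, 1598427)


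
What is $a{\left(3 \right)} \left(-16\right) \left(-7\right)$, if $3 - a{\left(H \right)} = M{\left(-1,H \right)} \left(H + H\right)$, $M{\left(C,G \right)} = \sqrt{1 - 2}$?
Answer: $336 - 672 i \approx 336.0 - 672.0 i$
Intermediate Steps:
$M{\left(C,G \right)} = i$ ($M{\left(C,G \right)} = \sqrt{-1} = i$)
$a{\left(H \right)} = 3 - 2 i H$ ($a{\left(H \right)} = 3 - i \left(H + H\right) = 3 - i 2 H = 3 - 2 i H$)
$a{\left(3 \right)} \left(-16\right) \left(-7\right) = \left(3 - 2 i 3\right) \left(-16\right) \left(-7\right) = \left(3 - 6 i\right) \left(-16\right) \left(-7\right) = \left(-48 + 96 i\right) \left(-7\right) = 336 - 672 i$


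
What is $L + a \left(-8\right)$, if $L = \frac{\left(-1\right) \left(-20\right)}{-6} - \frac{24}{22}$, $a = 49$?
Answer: $- \frac{13082}{33} \approx -396.42$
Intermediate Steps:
$L = - \frac{146}{33}$ ($L = 20 \left(- \frac{1}{6}\right) - \frac{12}{11} = - \frac{10}{3} - \frac{12}{11} = - \frac{146}{33} \approx -4.4242$)
$L + a \left(-8\right) = - \frac{146}{33} + 49 \left(-8\right) = - \frac{146}{33} - 392 = - \frac{13082}{33}$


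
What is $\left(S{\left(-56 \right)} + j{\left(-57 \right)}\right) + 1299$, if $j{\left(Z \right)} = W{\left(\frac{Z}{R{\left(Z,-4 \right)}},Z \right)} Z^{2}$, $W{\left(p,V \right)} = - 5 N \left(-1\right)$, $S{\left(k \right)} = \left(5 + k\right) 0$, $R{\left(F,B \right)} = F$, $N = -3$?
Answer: $-47436$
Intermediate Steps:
$S{\left(k \right)} = 0$
$W{\left(p,V \right)} = -15$ ($W{\left(p,V \right)} = \left(-5\right) \left(-3\right) \left(-1\right) = 15 \left(-1\right) = -15$)
$j{\left(Z \right)} = - 15 Z^{2}$
$\left(S{\left(-56 \right)} + j{\left(-57 \right)}\right) + 1299 = \left(0 - 15 \left(-57\right)^{2}\right) + 1299 = \left(0 - 48735\right) + 1299 = -48735 + 1299 = -47436$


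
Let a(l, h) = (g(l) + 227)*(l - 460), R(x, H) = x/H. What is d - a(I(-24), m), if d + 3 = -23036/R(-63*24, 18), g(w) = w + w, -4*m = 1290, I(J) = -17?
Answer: 1938977/21 ≈ 92332.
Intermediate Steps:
m = -645/2 (m = -¼*1290 = -645/2 ≈ -322.50)
g(w) = 2*w
d = 5696/21 (d = -3 - 23036/(-63*24/18) = -3 - 23036/((-1512*1/18)) = -3 - 23036/(-84) = -3 - 23036*(-1/84) = -3 + 5759/21 = 5696/21 ≈ 271.24)
a(l, h) = (-460 + l)*(227 + 2*l) (a(l, h) = (2*l + 227)*(l - 460) = (227 + 2*l)*(-460 + l) = (-460 + l)*(227 + 2*l))
d - a(I(-24), m) = 5696/21 - (-104420 - 693*(-17) + 2*(-17)²) = 5696/21 - (-104420 + 11781 + 2*289) = 5696/21 - (-104420 + 11781 + 578) = 5696/21 - 1*(-92061) = 5696/21 + 92061 = 1938977/21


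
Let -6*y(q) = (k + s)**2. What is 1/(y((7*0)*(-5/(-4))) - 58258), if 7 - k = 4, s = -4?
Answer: -6/349549 ≈ -1.7165e-5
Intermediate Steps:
k = 3 (k = 7 - 1*4 = 7 - 4 = 3)
y(q) = -1/6 (y(q) = -(3 - 4)**2/6 = -1/6*(-1)**2 = -1/6*1 = -1/6)
1/(y((7*0)*(-5/(-4))) - 58258) = 1/(-1/6 - 58258) = 1/(-349549/6) = -6/349549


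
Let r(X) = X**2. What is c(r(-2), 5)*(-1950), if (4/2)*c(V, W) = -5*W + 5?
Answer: 19500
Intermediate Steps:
c(V, W) = 5/2 - 5*W/2 (c(V, W) = (-5*W + 5)/2 = (5 - 5*W)/2 = 5/2 - 5*W/2)
c(r(-2), 5)*(-1950) = (5/2 - 5/2*5)*(-1950) = (5/2 - 25/2)*(-1950) = -10*(-1950) = 19500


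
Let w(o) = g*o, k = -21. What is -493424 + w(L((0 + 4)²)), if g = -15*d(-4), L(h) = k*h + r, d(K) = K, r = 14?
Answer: -512744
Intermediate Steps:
L(h) = 14 - 21*h (L(h) = -21*h + 14 = 14 - 21*h)
g = 60 (g = -15*(-4) = 60)
w(o) = 60*o
-493424 + w(L((0 + 4)²)) = -493424 + 60*(14 - 21*(0 + 4)²) = -493424 + 60*(14 - 21*4²) = -493424 + 60*(14 - 21*16) = -493424 + 60*(14 - 336) = -493424 + 60*(-322) = -493424 - 19320 = -512744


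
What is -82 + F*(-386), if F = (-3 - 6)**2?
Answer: -31348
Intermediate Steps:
F = 81 (F = (-9)**2 = 81)
-82 + F*(-386) = -82 + 81*(-386) = -82 - 31266 = -31348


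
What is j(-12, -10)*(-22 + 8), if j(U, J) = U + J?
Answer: 308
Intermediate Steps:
j(U, J) = J + U
j(-12, -10)*(-22 + 8) = (-10 - 12)*(-22 + 8) = -22*(-14) = 308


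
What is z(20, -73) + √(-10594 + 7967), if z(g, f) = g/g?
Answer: 1 + I*√2627 ≈ 1.0 + 51.254*I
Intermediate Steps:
z(g, f) = 1
z(20, -73) + √(-10594 + 7967) = 1 + √(-10594 + 7967) = 1 + √(-2627) = 1 + I*√2627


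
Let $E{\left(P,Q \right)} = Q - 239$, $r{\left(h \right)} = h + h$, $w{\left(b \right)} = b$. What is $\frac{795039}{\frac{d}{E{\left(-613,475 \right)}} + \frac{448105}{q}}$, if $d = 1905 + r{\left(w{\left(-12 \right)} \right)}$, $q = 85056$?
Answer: $\frac{234691023168}{3907987} \approx 60054.0$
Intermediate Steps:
$r{\left(h \right)} = 2 h$
$E{\left(P,Q \right)} = -239 + Q$
$d = 1881$ ($d = 1905 + 2 \left(-12\right) = 1905 - 24 = 1881$)
$\frac{795039}{\frac{d}{E{\left(-613,475 \right)}} + \frac{448105}{q}} = \frac{795039}{\frac{1881}{-239 + 475} + \frac{448105}{85056}} = \frac{795039}{\frac{1881}{236} + 448105 \cdot \frac{1}{85056}} = \frac{795039}{1881 \cdot \frac{1}{236} + \frac{448105}{85056}} = \frac{795039}{\frac{1881}{236} + \frac{448105}{85056}} = \frac{795039}{\frac{66435779}{5018304}} = 795039 \cdot \frac{5018304}{66435779} = \frac{234691023168}{3907987}$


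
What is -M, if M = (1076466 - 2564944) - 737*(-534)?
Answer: 1094920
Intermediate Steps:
M = -1094920 (M = -1488478 + 393558 = -1094920)
-M = -1*(-1094920) = 1094920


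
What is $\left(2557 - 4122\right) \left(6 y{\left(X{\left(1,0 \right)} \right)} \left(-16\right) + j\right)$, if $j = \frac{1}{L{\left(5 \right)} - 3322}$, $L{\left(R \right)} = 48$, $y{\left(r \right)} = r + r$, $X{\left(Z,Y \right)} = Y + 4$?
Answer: $\frac{3935087645}{3274} \approx 1.2019 \cdot 10^{6}$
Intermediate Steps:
$X{\left(Z,Y \right)} = 4 + Y$
$y{\left(r \right)} = 2 r$
$j = - \frac{1}{3274}$ ($j = \frac{1}{48 - 3322} = \frac{1}{-3274} = - \frac{1}{3274} \approx -0.00030544$)
$\left(2557 - 4122\right) \left(6 y{\left(X{\left(1,0 \right)} \right)} \left(-16\right) + j\right) = \left(2557 - 4122\right) \left(6 \cdot 2 \left(4 + 0\right) \left(-16\right) - \frac{1}{3274}\right) = - 1565 \left(6 \cdot 2 \cdot 4 \left(-16\right) - \frac{1}{3274}\right) = - 1565 \left(6 \cdot 8 \left(-16\right) - \frac{1}{3274}\right) = - 1565 \left(48 \left(-16\right) - \frac{1}{3274}\right) = - 1565 \left(-768 - \frac{1}{3274}\right) = \left(-1565\right) \left(- \frac{2514433}{3274}\right) = \frac{3935087645}{3274}$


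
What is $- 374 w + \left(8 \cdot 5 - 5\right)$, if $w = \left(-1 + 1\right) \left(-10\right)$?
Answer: $35$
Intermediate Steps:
$w = 0$ ($w = 0 \left(-10\right) = 0$)
$- 374 w + \left(8 \cdot 5 - 5\right) = \left(-374\right) 0 + \left(8 \cdot 5 - 5\right) = 0 + \left(40 - 5\right) = 0 + 35 = 35$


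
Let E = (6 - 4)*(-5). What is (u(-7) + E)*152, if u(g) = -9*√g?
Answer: -1520 - 1368*I*√7 ≈ -1520.0 - 3619.4*I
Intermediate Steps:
E = -10 (E = 2*(-5) = -10)
(u(-7) + E)*152 = (-9*I*√7 - 10)*152 = (-10 - 9*I*√7)*152 = -1520 - 1368*I*√7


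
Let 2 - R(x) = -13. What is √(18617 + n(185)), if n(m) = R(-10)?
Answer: 2*√4658 ≈ 136.50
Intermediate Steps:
R(x) = 15 (R(x) = 2 - 1*(-13) = 2 + 13 = 15)
n(m) = 15
√(18617 + n(185)) = √(18617 + 15) = √18632 = 2*√4658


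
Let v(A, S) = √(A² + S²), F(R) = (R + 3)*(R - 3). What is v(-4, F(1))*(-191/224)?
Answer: -191*√5/56 ≈ -7.6266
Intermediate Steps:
F(R) = (-3 + R)*(3 + R) (F(R) = (3 + R)*(-3 + R) = (-3 + R)*(3 + R))
v(-4, F(1))*(-191/224) = √((-4)² + (-9 + 1²)²)*(-191/224) = √(16 + (-9 + 1)²)*(-191*1/224) = √(16 + (-8)²)*(-191/224) = √(16 + 64)*(-191/224) = √80*(-191/224) = (4*√5)*(-191/224) = -191*√5/56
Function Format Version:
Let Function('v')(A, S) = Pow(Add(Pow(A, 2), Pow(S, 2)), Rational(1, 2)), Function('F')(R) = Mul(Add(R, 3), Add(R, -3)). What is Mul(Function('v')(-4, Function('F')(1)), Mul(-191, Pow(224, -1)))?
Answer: Mul(Rational(-191, 56), Pow(5, Rational(1, 2))) ≈ -7.6266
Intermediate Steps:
Function('F')(R) = Mul(Add(-3, R), Add(3, R)) (Function('F')(R) = Mul(Add(3, R), Add(-3, R)) = Mul(Add(-3, R), Add(3, R)))
Mul(Function('v')(-4, Function('F')(1)), Mul(-191, Pow(224, -1))) = Mul(Pow(Add(Pow(-4, 2), Pow(Add(-9, Pow(1, 2)), 2)), Rational(1, 2)), Mul(-191, Pow(224, -1))) = Mul(Pow(Add(16, Pow(Add(-9, 1), 2)), Rational(1, 2)), Mul(-191, Rational(1, 224))) = Mul(Pow(Add(16, Pow(-8, 2)), Rational(1, 2)), Rational(-191, 224)) = Mul(Pow(Add(16, 64), Rational(1, 2)), Rational(-191, 224)) = Mul(Pow(80, Rational(1, 2)), Rational(-191, 224)) = Mul(Mul(4, Pow(5, Rational(1, 2))), Rational(-191, 224)) = Mul(Rational(-191, 56), Pow(5, Rational(1, 2)))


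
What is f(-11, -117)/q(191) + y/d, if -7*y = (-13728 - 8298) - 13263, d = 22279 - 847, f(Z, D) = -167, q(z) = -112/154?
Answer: 5747425/25004 ≈ 229.86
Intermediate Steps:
q(z) = -8/11 (q(z) = -112*1/154 = -8/11)
d = 21432
y = 35289/7 (y = -((-13728 - 8298) - 13263)/7 = -(-22026 - 13263)/7 = -⅐*(-35289) = 35289/7 ≈ 5041.3)
f(-11, -117)/q(191) + y/d = -167/(-8/11) + (35289/7)/21432 = -167*(-11/8) + (35289/7)*(1/21432) = 1837/8 + 11763/50008 = 5747425/25004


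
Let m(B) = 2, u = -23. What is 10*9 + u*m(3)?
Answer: 44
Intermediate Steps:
10*9 + u*m(3) = 10*9 - 23*2 = 90 - 46 = 44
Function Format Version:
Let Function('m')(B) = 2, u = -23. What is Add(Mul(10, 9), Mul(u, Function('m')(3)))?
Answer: 44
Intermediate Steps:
Add(Mul(10, 9), Mul(u, Function('m')(3))) = Add(Mul(10, 9), Mul(-23, 2)) = Add(90, -46) = 44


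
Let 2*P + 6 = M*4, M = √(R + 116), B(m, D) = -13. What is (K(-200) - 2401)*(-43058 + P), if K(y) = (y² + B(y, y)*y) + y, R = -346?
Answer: -1722396939 + 79998*I*√230 ≈ -1.7224e+9 + 1.2132e+6*I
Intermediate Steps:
M = I*√230 (M = √(-346 + 116) = √(-230) = I*√230 ≈ 15.166*I)
K(y) = y² - 12*y (K(y) = (y² - 13*y) + y = y² - 12*y)
P = -3 + 2*I*√230 (P = -3 + ((I*√230)*4)/2 = -3 + (4*I*√230)/2 = -3 + 2*I*√230 ≈ -3.0 + 30.332*I)
(K(-200) - 2401)*(-43058 + P) = (-200*(-12 - 200) - 2401)*(-43058 + (-3 + 2*I*√230)) = (-200*(-212) - 2401)*(-43061 + 2*I*√230) = (42400 - 2401)*(-43061 + 2*I*√230) = 39999*(-43061 + 2*I*√230) = -1722396939 + 79998*I*√230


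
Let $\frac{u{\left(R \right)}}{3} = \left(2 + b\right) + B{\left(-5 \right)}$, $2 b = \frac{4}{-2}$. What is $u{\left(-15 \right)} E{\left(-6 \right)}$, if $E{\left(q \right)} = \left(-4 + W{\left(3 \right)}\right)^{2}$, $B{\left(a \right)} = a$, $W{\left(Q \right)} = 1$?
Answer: $-108$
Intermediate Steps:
$b = -1$ ($b = \frac{4 \frac{1}{-2}}{2} = \frac{4 \left(- \frac{1}{2}\right)}{2} = \frac{1}{2} \left(-2\right) = -1$)
$u{\left(R \right)} = -12$ ($u{\left(R \right)} = 3 \left(\left(2 - 1\right) - 5\right) = 3 \left(1 - 5\right) = 3 \left(-4\right) = -12$)
$E{\left(q \right)} = 9$ ($E{\left(q \right)} = \left(-4 + 1\right)^{2} = \left(-3\right)^{2} = 9$)
$u{\left(-15 \right)} E{\left(-6 \right)} = \left(-12\right) 9 = -108$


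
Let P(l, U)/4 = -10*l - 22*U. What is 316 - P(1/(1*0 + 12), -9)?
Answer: -1418/3 ≈ -472.67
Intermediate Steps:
P(l, U) = -88*U - 40*l (P(l, U) = 4*(-10*l - 22*U) = 4*(-22*U - 10*l) = -88*U - 40*l)
316 - P(1/(1*0 + 12), -9) = 316 - (-88*(-9) - 40/(1*0 + 12)) = 316 - (792 - 40/(0 + 12)) = 316 - (792 - 40/12) = 316 - (792 - 40*1/12) = 316 - (792 - 10/3) = 316 - 1*2366/3 = 316 - 2366/3 = -1418/3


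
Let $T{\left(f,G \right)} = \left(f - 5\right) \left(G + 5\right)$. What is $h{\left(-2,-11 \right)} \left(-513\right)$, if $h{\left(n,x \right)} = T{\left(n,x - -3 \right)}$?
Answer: $-10773$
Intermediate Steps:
$T{\left(f,G \right)} = \left(-5 + f\right) \left(5 + G\right)$
$h{\left(n,x \right)} = -40 - 5 x + 5 n + n \left(3 + x\right)$ ($h{\left(n,x \right)} = -25 - 5 \left(x - -3\right) + 5 n + \left(x - -3\right) n = -25 - 5 \left(x + 3\right) + 5 n + \left(x + 3\right) n = -25 - 5 \left(3 + x\right) + 5 n + \left(3 + x\right) n = -25 - \left(15 + 5 x\right) + 5 n + n \left(3 + x\right) = -40 - 5 x + 5 n + n \left(3 + x\right)$)
$h{\left(-2,-11 \right)} \left(-513\right) = \left(-40 - -55 + 8 \left(-2\right) - -22\right) \left(-513\right) = \left(-40 + 55 - 16 + 22\right) \left(-513\right) = 21 \left(-513\right) = -10773$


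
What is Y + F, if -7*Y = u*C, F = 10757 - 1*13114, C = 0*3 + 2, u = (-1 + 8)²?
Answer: -2371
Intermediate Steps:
u = 49 (u = 7² = 49)
C = 2 (C = 0 + 2 = 2)
F = -2357 (F = 10757 - 13114 = -2357)
Y = -14 (Y = -7*2 = -⅐*98 = -14)
Y + F = -14 - 2357 = -2371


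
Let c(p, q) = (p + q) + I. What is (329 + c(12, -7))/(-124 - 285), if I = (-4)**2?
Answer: -350/409 ≈ -0.85575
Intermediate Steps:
I = 16
c(p, q) = 16 + p + q (c(p, q) = (p + q) + 16 = 16 + p + q)
(329 + c(12, -7))/(-124 - 285) = (329 + (16 + 12 - 7))/(-124 - 285) = (329 + 21)/(-409) = 350*(-1/409) = -350/409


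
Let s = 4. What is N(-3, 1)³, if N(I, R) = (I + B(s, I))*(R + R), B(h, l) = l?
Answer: -1728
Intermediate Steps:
N(I, R) = 4*I*R (N(I, R) = (I + I)*(R + R) = (2*I)*(2*R) = 4*I*R)
N(-3, 1)³ = (4*(-3)*1)³ = (-12)³ = -1728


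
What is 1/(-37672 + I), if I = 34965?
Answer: -1/2707 ≈ -0.00036941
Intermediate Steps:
1/(-37672 + I) = 1/(-37672 + 34965) = 1/(-2707) = -1/2707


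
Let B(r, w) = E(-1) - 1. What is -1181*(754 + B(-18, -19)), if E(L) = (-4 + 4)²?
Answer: -889293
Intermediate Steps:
E(L) = 0 (E(L) = 0² = 0)
B(r, w) = -1 (B(r, w) = 0 - 1 = -1)
-1181*(754 + B(-18, -19)) = -1181*(754 - 1) = -1181*753 = -889293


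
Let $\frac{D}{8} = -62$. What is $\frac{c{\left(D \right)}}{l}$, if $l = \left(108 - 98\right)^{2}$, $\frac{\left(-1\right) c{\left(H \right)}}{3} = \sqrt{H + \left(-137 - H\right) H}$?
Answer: $- \frac{18 i \sqrt{310}}{25} \approx - 12.677 i$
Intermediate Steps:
$D = -496$ ($D = 8 \left(-62\right) = -496$)
$c{\left(H \right)} = - 3 \sqrt{H + H \left(-137 - H\right)}$ ($c{\left(H \right)} = - 3 \sqrt{H + \left(-137 - H\right) H} = - 3 \sqrt{H + H \left(-137 - H\right)}$)
$l = 100$ ($l = 10^{2} = 100$)
$\frac{c{\left(D \right)}}{l} = \frac{\left(-3\right) \sqrt{\left(-1\right) \left(-496\right) \left(136 - 496\right)}}{100} = - 3 \sqrt{\left(-1\right) \left(-496\right) \left(-360\right)} \frac{1}{100} = - 3 \sqrt{-178560} \cdot \frac{1}{100} = - 3 \cdot 24 i \sqrt{310} \cdot \frac{1}{100} = - 72 i \sqrt{310} \cdot \frac{1}{100} = - \frac{18 i \sqrt{310}}{25}$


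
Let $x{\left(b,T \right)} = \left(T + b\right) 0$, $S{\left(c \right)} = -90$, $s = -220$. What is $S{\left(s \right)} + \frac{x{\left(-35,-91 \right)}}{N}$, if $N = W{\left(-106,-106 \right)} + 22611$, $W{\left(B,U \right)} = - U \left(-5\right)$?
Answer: $-90$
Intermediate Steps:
$W{\left(B,U \right)} = 5 U$
$x{\left(b,T \right)} = 0$
$N = 22081$ ($N = 5 \left(-106\right) + 22611 = -530 + 22611 = 22081$)
$S{\left(s \right)} + \frac{x{\left(-35,-91 \right)}}{N} = -90 + \frac{0}{22081} = -90 + 0 \cdot \frac{1}{22081} = -90 + 0 = -90$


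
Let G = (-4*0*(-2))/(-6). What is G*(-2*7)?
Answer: 0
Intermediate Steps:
G = 0 (G = (0*(-2))*(-⅙) = 0*(-⅙) = 0)
G*(-2*7) = 0*(-2*7) = 0*(-14) = 0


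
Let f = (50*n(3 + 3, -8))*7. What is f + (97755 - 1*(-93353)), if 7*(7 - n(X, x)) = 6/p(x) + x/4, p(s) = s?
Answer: 387391/2 ≈ 1.9370e+5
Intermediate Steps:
n(X, x) = 7 - 6/(7*x) - x/28 (n(X, x) = 7 - (6/x + x/4)/7 = 7 + (-6/(7*x) - x/28) = 7 - 6/(7*x) - x/28)
f = 5175/2 (f = (50*((1/28)*(-24 - 8*(196 - 1*(-8)))/(-8)))*7 = (50*((1/28)*(-⅛)*(-24 - 8*(196 + 8))))*7 = (50*((1/28)*(-⅛)*(-24 - 8*204)))*7 = (50*((1/28)*(-⅛)*(-24 - 1632)))*7 = (50*((1/28)*(-⅛)*(-1656)))*7 = (50*(207/28))*7 = (5175/14)*7 = 5175/2 ≈ 2587.5)
f + (97755 - 1*(-93353)) = 5175/2 + (97755 - 1*(-93353)) = 5175/2 + (97755 + 93353) = 5175/2 + 191108 = 387391/2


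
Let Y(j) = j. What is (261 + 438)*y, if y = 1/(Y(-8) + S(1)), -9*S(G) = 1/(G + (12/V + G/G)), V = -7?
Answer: -12582/151 ≈ -83.324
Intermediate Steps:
S(G) = -1/(9*(-5/7 + G)) (S(G) = -1/(9*(G + (12/(-7) + G/G))) = -1/(9*(G + (12*(-⅐) + 1))) = -1/(9*(G + (-12/7 + 1))) = -1/(9*(G - 5/7)) = -1/(9*(-5/7 + G)))
y = -18/151 (y = 1/(-8 + 7/(9*(5 - 7*1))) = 1/(-8 + 7/(9*(5 - 7))) = 1/(-8 + (7/9)/(-2)) = 1/(-8 + (7/9)*(-½)) = 1/(-8 - 7/18) = 1/(-151/18) = -18/151 ≈ -0.11921)
(261 + 438)*y = (261 + 438)*(-18/151) = 699*(-18/151) = -12582/151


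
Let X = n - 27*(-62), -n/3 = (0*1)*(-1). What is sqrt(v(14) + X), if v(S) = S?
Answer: 2*sqrt(422) ≈ 41.085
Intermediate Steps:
n = 0 (n = -3*0*1*(-1) = -0*(-1) = -3*0 = 0)
X = 1674 (X = 0 - 27*(-62) = 0 + 1674 = 1674)
sqrt(v(14) + X) = sqrt(14 + 1674) = sqrt(1688) = 2*sqrt(422)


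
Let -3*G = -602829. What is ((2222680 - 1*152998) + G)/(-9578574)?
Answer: -756875/3192858 ≈ -0.23705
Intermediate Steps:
G = 200943 (G = -⅓*(-602829) = 200943)
((2222680 - 1*152998) + G)/(-9578574) = ((2222680 - 1*152998) + 200943)/(-9578574) = ((2222680 - 152998) + 200943)*(-1/9578574) = (2069682 + 200943)*(-1/9578574) = 2270625*(-1/9578574) = -756875/3192858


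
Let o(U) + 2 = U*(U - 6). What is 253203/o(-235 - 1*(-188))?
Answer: 253203/2489 ≈ 101.73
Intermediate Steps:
o(U) = -2 + U*(-6 + U) (o(U) = -2 + U*(U - 6) = -2 + U*(-6 + U))
253203/o(-235 - 1*(-188)) = 253203/(-2 + (-235 - 1*(-188))**2 - 6*(-235 - 1*(-188))) = 253203/(-2 + (-235 + 188)**2 - 6*(-235 + 188)) = 253203/(-2 + (-47)**2 - 6*(-47)) = 253203/(-2 + 2209 + 282) = 253203/2489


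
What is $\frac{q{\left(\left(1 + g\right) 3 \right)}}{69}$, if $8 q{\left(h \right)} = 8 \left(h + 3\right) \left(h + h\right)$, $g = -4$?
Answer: $\frac{36}{23} \approx 1.5652$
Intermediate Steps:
$q{\left(h \right)} = 2 h \left(3 + h\right)$ ($q{\left(h \right)} = \frac{8 \left(h + 3\right) \left(h + h\right)}{8} = \frac{8 \left(3 + h\right) 2 h}{8} = \frac{8 \cdot 2 h \left(3 + h\right)}{8} = \frac{16 h \left(3 + h\right)}{8} = 2 h \left(3 + h\right)$)
$\frac{q{\left(\left(1 + g\right) 3 \right)}}{69} = \frac{2 \left(1 - 4\right) 3 \left(3 + \left(1 - 4\right) 3\right)}{69} = 2 \left(\left(-3\right) 3\right) \left(3 - 9\right) \frac{1}{69} = 2 \left(-9\right) \left(3 - 9\right) \frac{1}{69} = 2 \left(-9\right) \left(-6\right) \frac{1}{69} = 108 \cdot \frac{1}{69} = \frac{36}{23}$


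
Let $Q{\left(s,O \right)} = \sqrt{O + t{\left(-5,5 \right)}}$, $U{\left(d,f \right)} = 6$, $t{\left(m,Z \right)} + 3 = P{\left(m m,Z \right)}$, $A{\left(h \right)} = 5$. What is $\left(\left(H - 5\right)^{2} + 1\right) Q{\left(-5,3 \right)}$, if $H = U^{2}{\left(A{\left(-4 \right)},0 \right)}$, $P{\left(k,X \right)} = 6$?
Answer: $962 \sqrt{6} \approx 2356.4$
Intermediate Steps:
$t{\left(m,Z \right)} = 3$ ($t{\left(m,Z \right)} = -3 + 6 = 3$)
$Q{\left(s,O \right)} = \sqrt{3 + O}$ ($Q{\left(s,O \right)} = \sqrt{O + 3} = \sqrt{3 + O}$)
$H = 36$ ($H = 6^{2} = 36$)
$\left(\left(H - 5\right)^{2} + 1\right) Q{\left(-5,3 \right)} = \left(\left(36 - 5\right)^{2} + 1\right) \sqrt{3 + 3} = \left(31^{2} + 1\right) \sqrt{6} = \left(961 + 1\right) \sqrt{6} = 962 \sqrt{6}$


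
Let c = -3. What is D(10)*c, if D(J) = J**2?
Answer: -300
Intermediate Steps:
D(10)*c = 10**2*(-3) = 100*(-3) = -300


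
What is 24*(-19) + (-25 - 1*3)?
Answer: -484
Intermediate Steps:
24*(-19) + (-25 - 1*3) = -456 + (-25 - 3) = -456 - 28 = -484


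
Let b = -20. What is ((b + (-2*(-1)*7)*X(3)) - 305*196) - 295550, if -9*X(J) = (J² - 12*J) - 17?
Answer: -3197534/9 ≈ -3.5528e+5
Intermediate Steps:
X(J) = 17/9 - J²/9 + 4*J/3 (X(J) = -((J² - 12*J) - 17)/9 = -(-17 + J² - 12*J)/9 = 17/9 - J²/9 + 4*J/3)
((b + (-2*(-1)*7)*X(3)) - 305*196) - 295550 = ((-20 + (-2*(-1)*7)*(17/9 - ⅑*3² + (4/3)*3)) - 305*196) - 295550 = ((-20 + (2*7)*(17/9 - ⅑*9 + 4)) - 59780) - 295550 = ((-20 + 14*(17/9 - 1 + 4)) - 59780) - 295550 = ((-20 + 14*(44/9)) - 59780) - 295550 = ((-20 + 616/9) - 59780) - 295550 = (436/9 - 59780) - 295550 = -537584/9 - 295550 = -3197534/9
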